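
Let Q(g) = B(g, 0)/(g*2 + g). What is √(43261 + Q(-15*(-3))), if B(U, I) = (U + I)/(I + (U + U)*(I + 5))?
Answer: √350414106/90 ≈ 207.99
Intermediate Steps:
B(U, I) = (I + U)/(I + 2*U*(5 + I)) (B(U, I) = (I + U)/(I + (2*U)*(5 + I)) = (I + U)/(I + 2*U*(5 + I)))
Q(g) = 1/(30*g) (Q(g) = ((0 + g)/(0 + 10*g + 2*0*g))/(g*2 + g) = (g/(0 + 10*g + 0))/(2*g + g) = (g/((10*g)))/((3*g)) = ((1/(10*g))*g)*(1/(3*g)) = (1/(3*g))/10 = 1/(30*g))
√(43261 + Q(-15*(-3))) = √(43261 + 1/(30*((-15*(-3))))) = √(43261 + (1/30)/45) = √(43261 + (1/30)*(1/45)) = √(43261 + 1/1350) = √(58402351/1350) = √350414106/90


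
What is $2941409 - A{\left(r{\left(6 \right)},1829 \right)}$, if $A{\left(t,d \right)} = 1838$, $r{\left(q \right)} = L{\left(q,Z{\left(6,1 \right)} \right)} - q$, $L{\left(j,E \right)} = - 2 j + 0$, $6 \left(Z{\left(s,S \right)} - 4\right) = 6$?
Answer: $2939571$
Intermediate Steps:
$Z{\left(s,S \right)} = 5$ ($Z{\left(s,S \right)} = 4 + \frac{1}{6} \cdot 6 = 4 + 1 = 5$)
$L{\left(j,E \right)} = - 2 j$
$r{\left(q \right)} = - 3 q$ ($r{\left(q \right)} = - 2 q - q = - 3 q$)
$2941409 - A{\left(r{\left(6 \right)},1829 \right)} = 2941409 - 1838 = 2939571$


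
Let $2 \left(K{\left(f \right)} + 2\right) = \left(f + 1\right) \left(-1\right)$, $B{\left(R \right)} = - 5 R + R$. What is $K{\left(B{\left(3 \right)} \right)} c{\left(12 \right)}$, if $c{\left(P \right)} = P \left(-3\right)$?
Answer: $-126$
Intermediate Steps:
$B{\left(R \right)} = - 4 R$
$K{\left(f \right)} = - \frac{5}{2} - \frac{f}{2}$ ($K{\left(f \right)} = -2 + \frac{\left(f + 1\right) \left(-1\right)}{2} = -2 + \frac{\left(1 + f\right) \left(-1\right)}{2} = -2 + \frac{-1 - f}{2} = -2 - \left(\frac{1}{2} + \frac{f}{2}\right) = - \frac{5}{2} - \frac{f}{2}$)
$c{\left(P \right)} = - 3 P$
$K{\left(B{\left(3 \right)} \right)} c{\left(12 \right)} = \left(- \frac{5}{2} - \frac{\left(-4\right) 3}{2}\right) \left(\left(-3\right) 12\right) = \left(- \frac{5}{2} - -6\right) \left(-36\right) = \left(- \frac{5}{2} + 6\right) \left(-36\right) = \frac{7}{2} \left(-36\right) = -126$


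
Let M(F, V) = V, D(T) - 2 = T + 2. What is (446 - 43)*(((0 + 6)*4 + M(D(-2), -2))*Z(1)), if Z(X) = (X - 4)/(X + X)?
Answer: -13299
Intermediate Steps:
D(T) = 4 + T (D(T) = 2 + (T + 2) = 2 + (2 + T) = 4 + T)
Z(X) = (-4 + X)/(2*X) (Z(X) = (-4 + X)/((2*X)) = (-4 + X)*(1/(2*X)) = (-4 + X)/(2*X))
(446 - 43)*(((0 + 6)*4 + M(D(-2), -2))*Z(1)) = (446 - 43)*(((0 + 6)*4 - 2)*((½)*(-4 + 1)/1)) = 403*((6*4 - 2)*((½)*1*(-3))) = 403*((24 - 2)*(-3/2)) = 403*(22*(-3/2)) = 403*(-33) = -13299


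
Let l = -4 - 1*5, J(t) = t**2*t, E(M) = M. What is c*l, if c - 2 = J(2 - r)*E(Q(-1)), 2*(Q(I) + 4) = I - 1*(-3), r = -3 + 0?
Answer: 3357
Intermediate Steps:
r = -3
Q(I) = -5/2 + I/2 (Q(I) = -4 + (I - 1*(-3))/2 = -4 + (I + 3)/2 = -4 + (3 + I)/2 = -4 + (3/2 + I/2) = -5/2 + I/2)
J(t) = t**3
c = -373 (c = 2 + (2 - 1*(-3))**3*(-5/2 + (1/2)*(-1)) = 2 + (2 + 3)**3*(-5/2 - 1/2) = 2 + 5**3*(-3) = 2 + 125*(-3) = 2 - 375 = -373)
l = -9 (l = -4 - 5 = -9)
c*l = -373*(-9) = 3357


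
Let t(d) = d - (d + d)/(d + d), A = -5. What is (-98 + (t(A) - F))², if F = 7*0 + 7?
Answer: 12321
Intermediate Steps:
F = 7 (F = 0 + 7 = 7)
t(d) = -1 + d (t(d) = d - 2*d/(2*d) = d - 2*d*1/(2*d) = d - 1*1 = d - 1 = -1 + d)
(-98 + (t(A) - F))² = (-98 + ((-1 - 5) - 1*7))² = (-98 + (-6 - 7))² = (-98 - 13)² = (-111)² = 12321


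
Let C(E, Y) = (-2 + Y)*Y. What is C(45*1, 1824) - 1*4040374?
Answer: -717046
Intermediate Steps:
C(E, Y) = Y*(-2 + Y)
C(45*1, 1824) - 1*4040374 = 1824*(-2 + 1824) - 1*4040374 = 1824*1822 - 4040374 = 3323328 - 4040374 = -717046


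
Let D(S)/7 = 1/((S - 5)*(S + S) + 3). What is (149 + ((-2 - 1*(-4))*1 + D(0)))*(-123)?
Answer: -18860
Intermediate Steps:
D(S) = 7/(3 + 2*S*(-5 + S)) (D(S) = 7/((S - 5)*(S + S) + 3) = 7/((-5 + S)*(2*S) + 3) = 7/(2*S*(-5 + S) + 3) = 7/(3 + 2*S*(-5 + S)))
(149 + ((-2 - 1*(-4))*1 + D(0)))*(-123) = (149 + ((-2 - 1*(-4))*1 + 7/(3 - 10*0 + 2*0**2)))*(-123) = (149 + ((-2 + 4)*1 + 7/(3 + 0 + 2*0)))*(-123) = (149 + (2*1 + 7/(3 + 0 + 0)))*(-123) = (149 + (2 + 7/3))*(-123) = (149 + 13/3)*(-123) = (460/3)*(-123) = -18860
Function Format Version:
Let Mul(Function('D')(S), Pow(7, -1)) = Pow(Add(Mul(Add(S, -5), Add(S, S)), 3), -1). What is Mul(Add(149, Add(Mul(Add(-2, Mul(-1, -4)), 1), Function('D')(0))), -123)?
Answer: -18860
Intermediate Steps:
Function('D')(S) = Mul(7, Pow(Add(3, Mul(2, S, Add(-5, S))), -1)) (Function('D')(S) = Mul(7, Pow(Add(Mul(Add(S, -5), Add(S, S)), 3), -1)) = Mul(7, Pow(Add(Mul(Add(-5, S), Mul(2, S)), 3), -1)) = Mul(7, Pow(Add(Mul(2, S, Add(-5, S)), 3), -1)) = Mul(7, Pow(Add(3, Mul(2, S, Add(-5, S))), -1)))
Mul(Add(149, Add(Mul(Add(-2, Mul(-1, -4)), 1), Function('D')(0))), -123) = Mul(Add(149, Add(Mul(Add(-2, Mul(-1, -4)), 1), Mul(7, Pow(Add(3, Mul(-10, 0), Mul(2, Pow(0, 2))), -1)))), -123) = Mul(Add(149, Add(Mul(Add(-2, 4), 1), Mul(7, Pow(Add(3, 0, Mul(2, 0)), -1)))), -123) = Mul(Add(149, Add(Mul(2, 1), Mul(7, Pow(Add(3, 0, 0), -1)))), -123) = Mul(Add(149, Add(2, Mul(7, Pow(3, -1)))), -123) = Mul(Add(149, Add(2, Mul(7, Rational(1, 3)))), -123) = Mul(Add(149, Add(2, Rational(7, 3))), -123) = Mul(Add(149, Rational(13, 3)), -123) = Mul(Rational(460, 3), -123) = -18860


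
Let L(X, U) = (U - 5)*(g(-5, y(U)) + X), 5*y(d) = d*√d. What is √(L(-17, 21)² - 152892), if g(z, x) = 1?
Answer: 2*I*√21839 ≈ 295.56*I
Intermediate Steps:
y(d) = d^(3/2)/5 (y(d) = (d*√d)/5 = d^(3/2)/5)
L(X, U) = (1 + X)*(-5 + U) (L(X, U) = (U - 5)*(1 + X) = (-5 + U)*(1 + X) = (1 + X)*(-5 + U))
√(L(-17, 21)² - 152892) = √((-5 + 21 - 5*(-17) + 21*(-17))² - 152892) = √((-5 + 21 + 85 - 357)² - 152892) = √((-256)² - 152892) = √(65536 - 152892) = √(-87356) = 2*I*√21839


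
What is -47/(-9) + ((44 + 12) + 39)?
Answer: 902/9 ≈ 100.22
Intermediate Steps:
-47/(-9) + ((44 + 12) + 39) = -1/9*(-47) + (56 + 39) = 47/9 + 95 = 902/9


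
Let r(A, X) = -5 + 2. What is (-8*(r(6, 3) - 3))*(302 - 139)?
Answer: 7824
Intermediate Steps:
r(A, X) = -3
(-8*(r(6, 3) - 3))*(302 - 139) = (-8*(-3 - 3))*(302 - 139) = -8*(-6)*163 = 48*163 = 7824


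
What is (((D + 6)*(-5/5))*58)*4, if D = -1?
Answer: -1160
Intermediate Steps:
(((D + 6)*(-5/5))*58)*4 = (((-1 + 6)*(-5/5))*58)*4 = ((5*(-5*⅕))*58)*4 = ((5*(-1))*58)*4 = -5*58*4 = -290*4 = -1160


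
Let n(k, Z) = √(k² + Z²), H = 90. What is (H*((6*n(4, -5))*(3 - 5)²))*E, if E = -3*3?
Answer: -19440*√41 ≈ -1.2448e+5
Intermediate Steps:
E = -9
n(k, Z) = √(Z² + k²)
(H*((6*n(4, -5))*(3 - 5)²))*E = (90*((6*√((-5)² + 4²))*(3 - 5)²))*(-9) = (90*((6*√(25 + 16))*(-2)²))*(-9) = (90*((6*√41)*4))*(-9) = (90*(24*√41))*(-9) = (2160*√41)*(-9) = -19440*√41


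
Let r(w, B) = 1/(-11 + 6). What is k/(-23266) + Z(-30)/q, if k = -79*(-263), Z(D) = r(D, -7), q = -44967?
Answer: -4671373529/5231011110 ≈ -0.89301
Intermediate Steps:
r(w, B) = -1/5 (r(w, B) = 1/(-5) = -1/5)
Z(D) = -1/5
k = 20777
k/(-23266) + Z(-30)/q = 20777/(-23266) - 1/5/(-44967) = 20777*(-1/23266) - 1/5*(-1/44967) = -20777/23266 + 1/224835 = -4671373529/5231011110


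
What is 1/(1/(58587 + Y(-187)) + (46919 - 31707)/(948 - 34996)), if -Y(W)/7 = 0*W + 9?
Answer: -124539072/55639565 ≈ -2.2383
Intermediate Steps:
Y(W) = -63 (Y(W) = -7*(0*W + 9) = -7*(0 + 9) = -7*9 = -63)
1/(1/(58587 + Y(-187)) + (46919 - 31707)/(948 - 34996)) = 1/(1/(58587 - 63) + (46919 - 31707)/(948 - 34996)) = 1/(1/58524 + 15212/(-34048)) = 1/(1/58524 + 15212*(-1/34048)) = 1/(1/58524 - 3803/8512) = 1/(-55639565/124539072) = -124539072/55639565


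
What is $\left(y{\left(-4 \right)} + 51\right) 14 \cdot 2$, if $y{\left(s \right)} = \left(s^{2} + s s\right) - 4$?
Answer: $2212$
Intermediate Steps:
$y{\left(s \right)} = -4 + 2 s^{2}$ ($y{\left(s \right)} = \left(s^{2} + s^{2}\right) - 4 = 2 s^{2} - 4 = -4 + 2 s^{2}$)
$\left(y{\left(-4 \right)} + 51\right) 14 \cdot 2 = \left(\left(-4 + 2 \left(-4\right)^{2}\right) + 51\right) 14 \cdot 2 = \left(\left(-4 + 2 \cdot 16\right) + 51\right) 28 = \left(\left(-4 + 32\right) + 51\right) 28 = \left(28 + 51\right) 28 = 79 \cdot 28 = 2212$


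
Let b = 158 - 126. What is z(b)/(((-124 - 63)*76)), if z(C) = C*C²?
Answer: -8192/3553 ≈ -2.3057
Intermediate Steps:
b = 32
z(C) = C³
z(b)/(((-124 - 63)*76)) = 32³/(((-124 - 63)*76)) = 32768/((-187*76)) = 32768/(-14212) = 32768*(-1/14212) = -8192/3553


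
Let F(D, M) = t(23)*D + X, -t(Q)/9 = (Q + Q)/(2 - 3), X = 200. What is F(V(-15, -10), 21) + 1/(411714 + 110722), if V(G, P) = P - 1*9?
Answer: -4004994375/522436 ≈ -7666.0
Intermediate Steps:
V(G, P) = -9 + P (V(G, P) = P - 9 = -9 + P)
t(Q) = 18*Q (t(Q) = -9*(Q + Q)/(2 - 3) = -9*2*Q/(-1) = -9*2*Q*(-1) = -(-18)*Q = 18*Q)
F(D, M) = 200 + 414*D (F(D, M) = (18*23)*D + 200 = 414*D + 200 = 200 + 414*D)
F(V(-15, -10), 21) + 1/(411714 + 110722) = (200 + 414*(-9 - 10)) + 1/(411714 + 110722) = (200 + 414*(-19)) + 1/522436 = (200 - 7866) + 1/522436 = -7666 + 1/522436 = -4004994375/522436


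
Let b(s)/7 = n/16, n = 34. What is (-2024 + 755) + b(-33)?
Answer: -10033/8 ≈ -1254.1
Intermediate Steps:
b(s) = 119/8 (b(s) = 7*(34/16) = 7*(34*(1/16)) = 7*(17/8) = 119/8)
(-2024 + 755) + b(-33) = (-2024 + 755) + 119/8 = -1269 + 119/8 = -10033/8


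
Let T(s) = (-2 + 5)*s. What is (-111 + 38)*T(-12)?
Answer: 2628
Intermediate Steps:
T(s) = 3*s
(-111 + 38)*T(-12) = (-111 + 38)*(3*(-12)) = -73*(-36) = 2628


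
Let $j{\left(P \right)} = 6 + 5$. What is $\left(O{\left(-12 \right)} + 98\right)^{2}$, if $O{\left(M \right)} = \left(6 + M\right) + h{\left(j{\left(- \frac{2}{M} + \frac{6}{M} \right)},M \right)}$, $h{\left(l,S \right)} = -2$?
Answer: $8100$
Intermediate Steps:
$j{\left(P \right)} = 11$
$O{\left(M \right)} = 4 + M$ ($O{\left(M \right)} = \left(6 + M\right) - 2 = 4 + M$)
$\left(O{\left(-12 \right)} + 98\right)^{2} = \left(\left(4 - 12\right) + 98\right)^{2} = \left(-8 + 98\right)^{2} = 90^{2} = 8100$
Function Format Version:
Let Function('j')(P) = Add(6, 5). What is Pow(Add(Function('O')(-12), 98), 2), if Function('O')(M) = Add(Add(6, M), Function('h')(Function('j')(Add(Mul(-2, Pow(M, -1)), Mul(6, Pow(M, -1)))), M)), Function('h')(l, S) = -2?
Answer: 8100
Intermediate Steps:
Function('j')(P) = 11
Function('O')(M) = Add(4, M) (Function('O')(M) = Add(Add(6, M), -2) = Add(4, M))
Pow(Add(Function('O')(-12), 98), 2) = Pow(Add(Add(4, -12), 98), 2) = Pow(Add(-8, 98), 2) = Pow(90, 2) = 8100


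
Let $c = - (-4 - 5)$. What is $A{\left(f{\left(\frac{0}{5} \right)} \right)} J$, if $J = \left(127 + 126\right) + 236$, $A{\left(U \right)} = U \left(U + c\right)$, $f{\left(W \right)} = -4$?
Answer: $-9780$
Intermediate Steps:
$c = 9$ ($c = \left(-1\right) \left(-9\right) = 9$)
$A{\left(U \right)} = U \left(9 + U\right)$ ($A{\left(U \right)} = U \left(U + 9\right) = U \left(9 + U\right)$)
$J = 489$ ($J = 253 + 236 = 489$)
$A{\left(f{\left(\frac{0}{5} \right)} \right)} J = - 4 \left(9 - 4\right) 489 = \left(-4\right) 5 \cdot 489 = \left(-20\right) 489 = -9780$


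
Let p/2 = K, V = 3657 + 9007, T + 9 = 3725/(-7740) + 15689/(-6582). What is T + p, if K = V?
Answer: 42990746737/1698156 ≈ 25316.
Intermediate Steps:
T = -20148431/1698156 (T = -9 + (3725/(-7740) + 15689/(-6582)) = -9 + (3725*(-1/7740) + 15689*(-1/6582)) = -9 + (-745/1548 - 15689/6582) = -9 - 4865027/1698156 = -20148431/1698156 ≈ -11.865)
V = 12664
K = 12664
p = 25328 (p = 2*12664 = 25328)
T + p = -20148431/1698156 + 25328 = 42990746737/1698156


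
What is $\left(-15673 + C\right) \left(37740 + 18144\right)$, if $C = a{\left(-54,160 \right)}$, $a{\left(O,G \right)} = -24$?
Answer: $-877211148$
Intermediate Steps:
$C = -24$
$\left(-15673 + C\right) \left(37740 + 18144\right) = \left(-15673 - 24\right) \left(37740 + 18144\right) = \left(-15697\right) 55884 = -877211148$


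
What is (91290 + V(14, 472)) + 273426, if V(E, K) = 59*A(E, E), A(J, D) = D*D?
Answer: 376280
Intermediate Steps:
A(J, D) = D²
V(E, K) = 59*E²
(91290 + V(14, 472)) + 273426 = (91290 + 59*14²) + 273426 = (91290 + 59*196) + 273426 = (91290 + 11564) + 273426 = 102854 + 273426 = 376280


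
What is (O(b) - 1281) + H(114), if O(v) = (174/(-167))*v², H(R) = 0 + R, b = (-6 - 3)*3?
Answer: -321735/167 ≈ -1926.6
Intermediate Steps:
b = -27 (b = -9*3 = -27)
H(R) = R
O(v) = -174*v²/167 (O(v) = (174*(-1/167))*v² = -174*v²/167)
(O(b) - 1281) + H(114) = (-174/167*(-27)² - 1281) + 114 = (-174/167*729 - 1281) + 114 = (-126846/167 - 1281) + 114 = -340773/167 + 114 = -321735/167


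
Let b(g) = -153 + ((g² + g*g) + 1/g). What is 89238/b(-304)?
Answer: 27128352/56142415 ≈ 0.48321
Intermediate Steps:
b(g) = -153 + 1/g + 2*g² (b(g) = -153 + ((g² + g²) + 1/g) = -153 + (2*g² + 1/g) = -153 + (1/g + 2*g²) = -153 + 1/g + 2*g²)
89238/b(-304) = 89238/(-153 + 1/(-304) + 2*(-304)²) = 89238/(-153 - 1/304 + 2*92416) = 89238/(-153 - 1/304 + 184832) = 89238/(56142415/304) = 89238*(304/56142415) = 27128352/56142415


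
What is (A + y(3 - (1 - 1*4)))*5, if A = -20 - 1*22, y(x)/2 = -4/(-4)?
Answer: -200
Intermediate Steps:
y(x) = 2 (y(x) = 2*(-4/(-4)) = 2*(-4*(-1/4)) = 2*1 = 2)
A = -42 (A = -20 - 22 = -42)
(A + y(3 - (1 - 1*4)))*5 = (-42 + 2)*5 = -40*5 = -200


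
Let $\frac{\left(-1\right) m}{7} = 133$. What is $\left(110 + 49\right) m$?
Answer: $-148029$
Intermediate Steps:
$m = -931$ ($m = \left(-7\right) 133 = -931$)
$\left(110 + 49\right) m = \left(110 + 49\right) \left(-931\right) = 159 \left(-931\right) = -148029$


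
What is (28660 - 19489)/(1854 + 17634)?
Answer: 3057/6496 ≈ 0.47060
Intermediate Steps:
(28660 - 19489)/(1854 + 17634) = 9171/19488 = 9171*(1/19488) = 3057/6496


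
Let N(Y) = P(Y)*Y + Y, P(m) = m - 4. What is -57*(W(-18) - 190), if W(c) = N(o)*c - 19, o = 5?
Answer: 22173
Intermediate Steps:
P(m) = -4 + m
N(Y) = Y + Y*(-4 + Y) (N(Y) = (-4 + Y)*Y + Y = Y*(-4 + Y) + Y = Y + Y*(-4 + Y))
W(c) = -19 + 10*c (W(c) = (5*(-3 + 5))*c - 19 = (5*2)*c - 19 = 10*c - 19 = -19 + 10*c)
-57*(W(-18) - 190) = -57*((-19 + 10*(-18)) - 190) = -57*((-19 - 180) - 190) = -57*(-199 - 190) = -57*(-389) = 22173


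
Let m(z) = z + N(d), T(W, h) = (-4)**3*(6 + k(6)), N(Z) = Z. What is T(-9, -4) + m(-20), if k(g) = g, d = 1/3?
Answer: -2363/3 ≈ -787.67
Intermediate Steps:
d = 1/3 ≈ 0.33333
T(W, h) = -768 (T(W, h) = (-4)**3*(6 + 6) = -64*12 = -768)
m(z) = 1/3 + z (m(z) = z + 1/3 = 1/3 + z)
T(-9, -4) + m(-20) = -768 + (1/3 - 20) = -768 - 59/3 = -2363/3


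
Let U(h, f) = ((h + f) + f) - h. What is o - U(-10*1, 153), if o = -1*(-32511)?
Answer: 32205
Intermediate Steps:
o = 32511
U(h, f) = 2*f (U(h, f) = ((f + h) + f) - h = (h + 2*f) - h = 2*f)
o - U(-10*1, 153) = 32511 - 2*153 = 32511 - 1*306 = 32511 - 306 = 32205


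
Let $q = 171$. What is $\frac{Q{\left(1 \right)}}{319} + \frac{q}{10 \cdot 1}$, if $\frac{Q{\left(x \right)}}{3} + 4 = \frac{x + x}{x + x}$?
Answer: $\frac{54459}{3190} \approx 17.072$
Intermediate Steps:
$Q{\left(x \right)} = -9$ ($Q{\left(x \right)} = -12 + 3 \frac{x + x}{x + x} = -12 + 3 \frac{2 x}{2 x} = -12 + 3 \cdot 2 x \frac{1}{2 x} = -12 + 3 \cdot 1 = -12 + 3 = -9$)
$\frac{Q{\left(1 \right)}}{319} + \frac{q}{10 \cdot 1} = - \frac{9}{319} + \frac{171}{10 \cdot 1} = \left(-9\right) \frac{1}{319} + \frac{171}{10} = - \frac{9}{319} + 171 \cdot \frac{1}{10} = - \frac{9}{319} + \frac{171}{10} = \frac{54459}{3190}$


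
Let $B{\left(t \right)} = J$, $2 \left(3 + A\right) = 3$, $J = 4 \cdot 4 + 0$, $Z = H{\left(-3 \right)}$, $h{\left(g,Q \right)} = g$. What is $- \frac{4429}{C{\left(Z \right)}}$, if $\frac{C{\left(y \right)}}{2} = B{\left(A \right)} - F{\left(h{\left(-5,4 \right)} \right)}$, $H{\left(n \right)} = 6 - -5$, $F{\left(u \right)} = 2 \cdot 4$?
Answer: $- \frac{4429}{16} \approx -276.81$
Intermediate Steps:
$F{\left(u \right)} = 8$
$H{\left(n \right)} = 11$ ($H{\left(n \right)} = 6 + 5 = 11$)
$Z = 11$
$J = 16$ ($J = 16 + 0 = 16$)
$A = - \frac{3}{2}$ ($A = -3 + \frac{1}{2} \cdot 3 = -3 + \frac{3}{2} = - \frac{3}{2} \approx -1.5$)
$B{\left(t \right)} = 16$
$C{\left(y \right)} = 16$ ($C{\left(y \right)} = 2 \left(16 - 8\right) = 2 \cdot 8 = 16$)
$- \frac{4429}{C{\left(Z \right)}} = - \frac{4429}{16}$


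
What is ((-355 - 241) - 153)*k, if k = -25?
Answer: 18725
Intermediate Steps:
((-355 - 241) - 153)*k = ((-355 - 241) - 153)*(-25) = (-596 - 153)*(-25) = -749*(-25) = 18725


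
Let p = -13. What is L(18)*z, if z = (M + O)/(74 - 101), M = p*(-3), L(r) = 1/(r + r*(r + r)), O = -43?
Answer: 2/8991 ≈ 0.00022244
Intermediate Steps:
L(r) = 1/(r + 2*r**2) (L(r) = 1/(r + r*(2*r)) = 1/(r + 2*r**2))
M = 39 (M = -13*(-3) = 39)
z = 4/27 (z = (39 - 43)/(74 - 101) = -4/(-27) = -4*(-1/27) = 4/27 ≈ 0.14815)
L(18)*z = (1/(18*(1 + 2*18)))*(4/27) = (1/(18*(1 + 36)))*(4/27) = ((1/18)/37)*(4/27) = ((1/18)*(1/37))*(4/27) = (1/666)*(4/27) = 2/8991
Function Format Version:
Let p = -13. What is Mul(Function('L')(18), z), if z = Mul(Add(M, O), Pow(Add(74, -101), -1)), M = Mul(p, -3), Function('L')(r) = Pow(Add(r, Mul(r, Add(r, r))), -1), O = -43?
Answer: Rational(2, 8991) ≈ 0.00022244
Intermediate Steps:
Function('L')(r) = Pow(Add(r, Mul(2, Pow(r, 2))), -1) (Function('L')(r) = Pow(Add(r, Mul(r, Mul(2, r))), -1) = Pow(Add(r, Mul(2, Pow(r, 2))), -1))
M = 39 (M = Mul(-13, -3) = 39)
z = Rational(4, 27) (z = Mul(Add(39, -43), Pow(Add(74, -101), -1)) = Mul(-4, Pow(-27, -1)) = Mul(-4, Rational(-1, 27)) = Rational(4, 27) ≈ 0.14815)
Mul(Function('L')(18), z) = Mul(Mul(Pow(18, -1), Pow(Add(1, Mul(2, 18)), -1)), Rational(4, 27)) = Mul(Mul(Rational(1, 18), Pow(Add(1, 36), -1)), Rational(4, 27)) = Mul(Mul(Rational(1, 18), Pow(37, -1)), Rational(4, 27)) = Mul(Mul(Rational(1, 18), Rational(1, 37)), Rational(4, 27)) = Mul(Rational(1, 666), Rational(4, 27)) = Rational(2, 8991)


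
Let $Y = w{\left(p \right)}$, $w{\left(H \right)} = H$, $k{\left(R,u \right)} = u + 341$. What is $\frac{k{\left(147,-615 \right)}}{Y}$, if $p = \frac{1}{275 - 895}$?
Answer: $169880$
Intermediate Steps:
$k{\left(R,u \right)} = 341 + u$
$p = - \frac{1}{620}$ ($p = \frac{1}{-620} = - \frac{1}{620} \approx -0.0016129$)
$Y = - \frac{1}{620} \approx -0.0016129$
$\frac{k{\left(147,-615 \right)}}{Y} = \frac{341 - 615}{- \frac{1}{620}} = \left(-274\right) \left(-620\right) = 169880$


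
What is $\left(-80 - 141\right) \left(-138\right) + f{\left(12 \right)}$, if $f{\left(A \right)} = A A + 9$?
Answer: $30651$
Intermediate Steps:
$f{\left(A \right)} = 9 + A^{2}$ ($f{\left(A \right)} = A^{2} + 9 = 9 + A^{2}$)
$\left(-80 - 141\right) \left(-138\right) + f{\left(12 \right)} = \left(-80 - 141\right) \left(-138\right) + \left(9 + 12^{2}\right) = \left(-80 - 141\right) \left(-138\right) + \left(9 + 144\right) = \left(-221\right) \left(-138\right) + 153 = 30498 + 153 = 30651$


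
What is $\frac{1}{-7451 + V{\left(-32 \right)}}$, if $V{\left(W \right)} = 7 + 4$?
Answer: $- \frac{1}{7440} \approx -0.00013441$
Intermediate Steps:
$V{\left(W \right)} = 11$
$\frac{1}{-7451 + V{\left(-32 \right)}} = \frac{1}{-7451 + 11} = \frac{1}{-7440} = - \frac{1}{7440}$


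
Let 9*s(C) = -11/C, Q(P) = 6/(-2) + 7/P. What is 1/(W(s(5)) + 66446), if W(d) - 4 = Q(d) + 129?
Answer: 11/732021 ≈ 1.5027e-5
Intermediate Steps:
Q(P) = -3 + 7/P (Q(P) = 6*(-½) + 7/P = -3 + 7/P)
s(C) = -11/(9*C) (s(C) = (-11/C)/9 = -11/(9*C))
W(d) = 130 + 7/d (W(d) = 4 + ((-3 + 7/d) + 129) = 4 + (126 + 7/d) = 130 + 7/d)
1/(W(s(5)) + 66446) = 1/((130 + 7/((-11/9/5))) + 66446) = 1/((130 + 7/((-11/9*⅕))) + 66446) = 1/((130 + 7/(-11/45)) + 66446) = 1/((130 + 7*(-45/11)) + 66446) = 1/((130 - 315/11) + 66446) = 1/(1115/11 + 66446) = 1/(732021/11) = 11/732021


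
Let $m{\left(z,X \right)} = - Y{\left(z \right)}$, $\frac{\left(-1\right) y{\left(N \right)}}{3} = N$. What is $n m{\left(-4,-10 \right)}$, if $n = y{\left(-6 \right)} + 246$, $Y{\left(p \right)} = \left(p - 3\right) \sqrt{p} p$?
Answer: $- 14784 i \approx - 14784.0 i$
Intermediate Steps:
$y{\left(N \right)} = - 3 N$
$Y{\left(p \right)} = p^{\frac{3}{2}} \left(-3 + p\right)$ ($Y{\left(p \right)} = \left(-3 + p\right) \sqrt{p} p = \sqrt{p} \left(-3 + p\right) p = p^{\frac{3}{2}} \left(-3 + p\right)$)
$n = 264$ ($n = \left(-3\right) \left(-6\right) + 246 = 18 + 246 = 264$)
$m{\left(z,X \right)} = - z^{\frac{3}{2}} \left(-3 + z\right)$
$n m{\left(-4,-10 \right)} = 264 \left(-4\right)^{\frac{3}{2}} \left(3 - -4\right) = 264 - 8 i \left(3 + 4\right) = 264 - 8 i 7 = 264 \left(- 56 i\right) = - 14784 i$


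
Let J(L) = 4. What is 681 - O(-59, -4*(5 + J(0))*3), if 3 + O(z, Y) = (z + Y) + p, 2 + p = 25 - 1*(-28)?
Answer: 800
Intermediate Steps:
p = 51 (p = -2 + (25 - 1*(-28)) = -2 + (25 + 28) = -2 + 53 = 51)
O(z, Y) = 48 + Y + z (O(z, Y) = -3 + ((z + Y) + 51) = -3 + ((Y + z) + 51) = -3 + (51 + Y + z) = 48 + Y + z)
681 - O(-59, -4*(5 + J(0))*3) = 681 - (48 - 4*(5 + 4)*3 - 59) = 681 - (48 - 4*9*3 - 59) = 681 - (48 - 36*3 - 59) = 681 - (48 - 108 - 59) = 681 - 1*(-119) = 681 + 119 = 800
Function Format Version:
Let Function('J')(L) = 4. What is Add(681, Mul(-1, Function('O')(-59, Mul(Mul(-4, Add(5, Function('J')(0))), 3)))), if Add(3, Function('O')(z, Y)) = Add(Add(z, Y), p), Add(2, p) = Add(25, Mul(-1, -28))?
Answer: 800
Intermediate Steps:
p = 51 (p = Add(-2, Add(25, Mul(-1, -28))) = Add(-2, Add(25, 28)) = Add(-2, 53) = 51)
Function('O')(z, Y) = Add(48, Y, z) (Function('O')(z, Y) = Add(-3, Add(Add(z, Y), 51)) = Add(-3, Add(Add(Y, z), 51)) = Add(-3, Add(51, Y, z)) = Add(48, Y, z))
Add(681, Mul(-1, Function('O')(-59, Mul(Mul(-4, Add(5, Function('J')(0))), 3)))) = Add(681, Mul(-1, Add(48, Mul(Mul(-4, Add(5, 4)), 3), -59))) = Add(681, Mul(-1, Add(48, Mul(Mul(-4, 9), 3), -59))) = Add(681, Mul(-1, Add(48, Mul(-36, 3), -59))) = Add(681, Mul(-1, Add(48, -108, -59))) = Add(681, Mul(-1, -119)) = Add(681, 119) = 800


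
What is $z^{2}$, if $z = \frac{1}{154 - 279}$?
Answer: $\frac{1}{15625} \approx 6.4 \cdot 10^{-5}$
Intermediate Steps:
$z = - \frac{1}{125}$ ($z = \frac{1}{-125} = - \frac{1}{125} \approx -0.008$)
$z^{2} = \left(- \frac{1}{125}\right)^{2} = \frac{1}{15625}$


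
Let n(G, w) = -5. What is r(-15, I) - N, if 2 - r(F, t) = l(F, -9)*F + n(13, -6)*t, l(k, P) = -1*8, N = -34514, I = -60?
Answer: 34096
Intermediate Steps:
l(k, P) = -8
r(F, t) = 2 + 5*t + 8*F (r(F, t) = 2 - (-8*F - 5*t) = 2 + (5*t + 8*F) = 2 + 5*t + 8*F)
r(-15, I) - N = (2 + 5*(-60) + 8*(-15)) - 1*(-34514) = (2 - 300 - 120) + 34514 = -418 + 34514 = 34096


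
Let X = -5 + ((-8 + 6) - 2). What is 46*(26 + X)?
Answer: 782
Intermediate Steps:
X = -9 (X = -5 + (-2 - 2) = -5 - 4 = -9)
46*(26 + X) = 46*(26 - 9) = 46*17 = 782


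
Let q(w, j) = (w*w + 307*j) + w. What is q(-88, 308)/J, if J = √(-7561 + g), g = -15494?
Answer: -102212*I*√23055/23055 ≈ -673.16*I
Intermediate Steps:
J = I*√23055 (J = √(-7561 - 15494) = √(-23055) = I*√23055 ≈ 151.84*I)
q(w, j) = w + w² + 307*j (q(w, j) = (w² + 307*j) + w = w + w² + 307*j)
q(-88, 308)/J = (-88 + (-88)² + 307*308)/((I*√23055)) = (-88 + 7744 + 94556)*(-I*√23055/23055) = 102212*(-I*√23055/23055) = -102212*I*√23055/23055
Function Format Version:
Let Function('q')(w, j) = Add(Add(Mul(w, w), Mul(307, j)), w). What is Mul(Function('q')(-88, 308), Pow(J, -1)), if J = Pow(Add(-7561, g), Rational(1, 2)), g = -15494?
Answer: Mul(Rational(-102212, 23055), I, Pow(23055, Rational(1, 2))) ≈ Mul(-673.16, I)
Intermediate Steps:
J = Mul(I, Pow(23055, Rational(1, 2))) (J = Pow(Add(-7561, -15494), Rational(1, 2)) = Pow(-23055, Rational(1, 2)) = Mul(I, Pow(23055, Rational(1, 2))) ≈ Mul(151.84, I))
Function('q')(w, j) = Add(w, Pow(w, 2), Mul(307, j)) (Function('q')(w, j) = Add(Add(Pow(w, 2), Mul(307, j)), w) = Add(w, Pow(w, 2), Mul(307, j)))
Mul(Function('q')(-88, 308), Pow(J, -1)) = Mul(Add(-88, Pow(-88, 2), Mul(307, 308)), Pow(Mul(I, Pow(23055, Rational(1, 2))), -1)) = Mul(Add(-88, 7744, 94556), Mul(Rational(-1, 23055), I, Pow(23055, Rational(1, 2)))) = Mul(102212, Mul(Rational(-1, 23055), I, Pow(23055, Rational(1, 2)))) = Mul(Rational(-102212, 23055), I, Pow(23055, Rational(1, 2)))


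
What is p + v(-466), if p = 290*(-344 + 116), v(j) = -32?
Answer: -66152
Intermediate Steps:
p = -66120 (p = 290*(-228) = -66120)
p + v(-466) = -66120 - 32 = -66152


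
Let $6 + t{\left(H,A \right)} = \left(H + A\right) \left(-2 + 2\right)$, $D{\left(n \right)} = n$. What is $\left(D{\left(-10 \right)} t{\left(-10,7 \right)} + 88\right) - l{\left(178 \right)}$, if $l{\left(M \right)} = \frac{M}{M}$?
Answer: $147$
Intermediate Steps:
$t{\left(H,A \right)} = -6$ ($t{\left(H,A \right)} = -6 + \left(H + A\right) \left(-2 + 2\right) = -6 + \left(A + H\right) 0 = -6 + 0 = -6$)
$l{\left(M \right)} = 1$
$\left(D{\left(-10 \right)} t{\left(-10,7 \right)} + 88\right) - l{\left(178 \right)} = \left(\left(-10\right) \left(-6\right) + 88\right) - 1 = \left(60 + 88\right) - 1 = 148 - 1 = 147$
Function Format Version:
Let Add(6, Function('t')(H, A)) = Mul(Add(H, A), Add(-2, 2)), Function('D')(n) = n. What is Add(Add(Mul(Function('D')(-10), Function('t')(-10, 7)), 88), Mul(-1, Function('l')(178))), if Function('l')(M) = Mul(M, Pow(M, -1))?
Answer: 147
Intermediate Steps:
Function('t')(H, A) = -6 (Function('t')(H, A) = Add(-6, Mul(Add(H, A), Add(-2, 2))) = Add(-6, Mul(Add(A, H), 0)) = Add(-6, 0) = -6)
Function('l')(M) = 1
Add(Add(Mul(Function('D')(-10), Function('t')(-10, 7)), 88), Mul(-1, Function('l')(178))) = Add(Add(Mul(-10, -6), 88), Mul(-1, 1)) = Add(Add(60, 88), -1) = Add(148, -1) = 147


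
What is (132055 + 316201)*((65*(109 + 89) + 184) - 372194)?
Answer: -160986659840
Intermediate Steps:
(132055 + 316201)*((65*(109 + 89) + 184) - 372194) = 448256*((65*198 + 184) - 372194) = 448256*((12870 + 184) - 372194) = 448256*(13054 - 372194) = 448256*(-359140) = -160986659840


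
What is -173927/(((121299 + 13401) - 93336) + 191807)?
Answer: -173927/233171 ≈ -0.74592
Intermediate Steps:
-173927/(((121299 + 13401) - 93336) + 191807) = -173927/((134700 - 93336) + 191807) = -173927/(41364 + 191807) = -173927/233171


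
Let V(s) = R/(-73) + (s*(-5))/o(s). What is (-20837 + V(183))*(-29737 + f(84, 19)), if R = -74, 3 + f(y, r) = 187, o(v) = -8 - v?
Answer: 8583649995186/13943 ≈ 6.1562e+8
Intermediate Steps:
f(y, r) = 184 (f(y, r) = -3 + 187 = 184)
V(s) = 74/73 - 5*s/(-8 - s) (V(s) = -74/(-73) + (s*(-5))/(-8 - s) = -74*(-1/73) + (-5*s)/(-8 - s) = 74/73 - 5*s/(-8 - s))
(-20837 + V(183))*(-29737 + f(84, 19)) = (-20837 + (592 + 439*183)/(73*(8 + 183)))*(-29737 + 184) = (-20837 + (1/73)*(592 + 80337)/191)*(-29553) = (-20837 + (1/73)*(1/191)*80929)*(-29553) = (-20837 + 80929/13943)*(-29553) = -290449362/13943*(-29553) = 8583649995186/13943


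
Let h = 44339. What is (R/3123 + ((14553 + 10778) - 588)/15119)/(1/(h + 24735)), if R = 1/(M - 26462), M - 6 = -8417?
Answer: 186135089727461372/1646585782101 ≈ 1.1304e+5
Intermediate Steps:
M = -8411 (M = 6 - 8417 = -8411)
R = -1/34873 (R = 1/(-8411 - 26462) = 1/(-34873) = -1/34873 ≈ -2.8675e-5)
(R/3123 + ((14553 + 10778) - 588)/15119)/(1/(h + 24735)) = (-1/34873/3123 + ((14553 + 10778) - 588)/15119)/(1/(44339 + 24735)) = (-1/34873*1/3123 + (25331 - 588)*(1/15119))/(1/69074) = (-1/108908379 + 24743*(1/15119))/(1/69074) = (-1/108908379 + 24743/15119)*69074 = (2694720006478/1646585782101)*69074 = 186135089727461372/1646585782101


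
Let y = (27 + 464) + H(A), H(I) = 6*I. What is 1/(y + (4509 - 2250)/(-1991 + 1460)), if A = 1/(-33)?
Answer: 649/315780 ≈ 0.0020552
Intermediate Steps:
A = -1/33 ≈ -0.030303
y = 5399/11 (y = (27 + 464) + 6*(-1/33) = 491 - 2/11 = 5399/11 ≈ 490.82)
1/(y + (4509 - 2250)/(-1991 + 1460)) = 1/(5399/11 + (4509 - 2250)/(-1991 + 1460)) = 1/(5399/11 + 2259/(-531)) = 1/(5399/11 + 2259*(-1/531)) = 1/(5399/11 - 251/59) = 1/(315780/649) = 649/315780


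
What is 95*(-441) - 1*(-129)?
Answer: -41766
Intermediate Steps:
95*(-441) - 1*(-129) = -41895 + 129 = -41766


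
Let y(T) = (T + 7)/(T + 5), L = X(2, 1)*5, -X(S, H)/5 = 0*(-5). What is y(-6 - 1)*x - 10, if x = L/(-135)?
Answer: -10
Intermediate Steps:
X(S, H) = 0 (X(S, H) = -0*(-5) = -5*0 = 0)
L = 0 (L = 0*5 = 0)
y(T) = (7 + T)/(5 + T)
x = 0 (x = 0/(-135) = 0*(-1/135) = 0)
y(-6 - 1)*x - 10 = ((7 + (-6 - 1))/(5 + (-6 - 1)))*0 - 10 = ((7 - 7)/(5 - 7))*0 - 10 = (0/(-2))*0 - 10 = -½*0*0 - 10 = 0*0 - 10 = 0 - 10 = -10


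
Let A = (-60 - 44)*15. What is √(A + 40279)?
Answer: √38719 ≈ 196.77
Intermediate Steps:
A = -1560 (A = -104*15 = -1560)
√(A + 40279) = √(-1560 + 40279) = √38719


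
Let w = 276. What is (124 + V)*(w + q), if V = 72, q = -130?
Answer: 28616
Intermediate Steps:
(124 + V)*(w + q) = (124 + 72)*(276 - 130) = 196*146 = 28616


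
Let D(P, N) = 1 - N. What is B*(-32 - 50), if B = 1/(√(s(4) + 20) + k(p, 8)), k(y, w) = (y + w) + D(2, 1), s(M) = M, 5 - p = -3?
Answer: -164/29 + 41*√6/58 ≈ -3.9236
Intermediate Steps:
p = 8 (p = 5 - 1*(-3) = 5 + 3 = 8)
k(y, w) = w + y (k(y, w) = (y + w) + (1 - 1*1) = (w + y) + (1 - 1) = (w + y) + 0 = w + y)
B = 1/(16 + 2*√6) (B = 1/(√(4 + 20) + (8 + 8)) = 1/(√24 + 16) = 1/(2*√6 + 16) = 1/(16 + 2*√6) ≈ 0.047849)
B*(-32 - 50) = (2/29 - √6/116)*(-32 - 50) = (2/29 - √6/116)*(-82) = -164/29 + 41*√6/58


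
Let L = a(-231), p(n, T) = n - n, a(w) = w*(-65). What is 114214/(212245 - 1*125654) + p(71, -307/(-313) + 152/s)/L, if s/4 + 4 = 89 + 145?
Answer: 114214/86591 ≈ 1.3190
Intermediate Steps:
s = 920 (s = -16 + 4*(89 + 145) = -16 + 4*234 = -16 + 936 = 920)
a(w) = -65*w
p(n, T) = 0
L = 15015 (L = -65*(-231) = 15015)
114214/(212245 - 1*125654) + p(71, -307/(-313) + 152/s)/L = 114214/(212245 - 1*125654) + 0/15015 = 114214/(212245 - 125654) + 0*(1/15015) = 114214/86591 + 0 = 114214/86591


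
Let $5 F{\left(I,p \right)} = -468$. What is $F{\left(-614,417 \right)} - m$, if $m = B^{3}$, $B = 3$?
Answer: $- \frac{603}{5} \approx -120.6$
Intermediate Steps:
$F{\left(I,p \right)} = - \frac{468}{5}$ ($F{\left(I,p \right)} = \frac{1}{5} \left(-468\right) = - \frac{468}{5}$)
$m = 27$ ($m = 3^{3} = 27$)
$F{\left(-614,417 \right)} - m = - \frac{468}{5} - 27 = - \frac{603}{5}$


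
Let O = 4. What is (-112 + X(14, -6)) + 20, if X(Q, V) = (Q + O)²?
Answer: 232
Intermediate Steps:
X(Q, V) = (4 + Q)² (X(Q, V) = (Q + 4)² = (4 + Q)²)
(-112 + X(14, -6)) + 20 = (-112 + (4 + 14)²) + 20 = (-112 + 18²) + 20 = (-112 + 324) + 20 = 212 + 20 = 232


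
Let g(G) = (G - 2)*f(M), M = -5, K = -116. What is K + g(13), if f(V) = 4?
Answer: -72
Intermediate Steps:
g(G) = -8 + 4*G (g(G) = (G - 2)*4 = (-2 + G)*4 = -8 + 4*G)
K + g(13) = -116 + (-8 + 4*13) = -116 + (-8 + 52) = -116 + 44 = -72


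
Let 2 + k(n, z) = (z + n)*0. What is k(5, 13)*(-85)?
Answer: 170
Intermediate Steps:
k(n, z) = -2 (k(n, z) = -2 + (z + n)*0 = -2 + (n + z)*0 = -2 + 0 = -2)
k(5, 13)*(-85) = -2*(-85) = 170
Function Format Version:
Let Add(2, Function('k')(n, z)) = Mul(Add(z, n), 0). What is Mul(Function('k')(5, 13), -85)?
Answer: 170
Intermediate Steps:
Function('k')(n, z) = -2 (Function('k')(n, z) = Add(-2, Mul(Add(z, n), 0)) = Add(-2, Mul(Add(n, z), 0)) = Add(-2, 0) = -2)
Mul(Function('k')(5, 13), -85) = Mul(-2, -85) = 170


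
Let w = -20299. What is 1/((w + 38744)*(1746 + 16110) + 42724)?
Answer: 1/329396644 ≈ 3.0359e-9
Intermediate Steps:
1/((w + 38744)*(1746 + 16110) + 42724) = 1/((-20299 + 38744)*(1746 + 16110) + 42724) = 1/(18445*17856 + 42724) = 1/(329353920 + 42724) = 1/329396644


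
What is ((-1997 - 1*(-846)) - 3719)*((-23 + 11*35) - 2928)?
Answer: 12496420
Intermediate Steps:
((-1997 - 1*(-846)) - 3719)*((-23 + 11*35) - 2928) = ((-1997 + 846) - 3719)*((-23 + 385) - 2928) = (-1151 - 3719)*(362 - 2928) = -4870*(-2566) = 12496420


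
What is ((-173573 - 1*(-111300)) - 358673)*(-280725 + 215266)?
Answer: 27554704214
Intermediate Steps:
((-173573 - 1*(-111300)) - 358673)*(-280725 + 215266) = ((-173573 + 111300) - 358673)*(-65459) = (-62273 - 358673)*(-65459) = -420946*(-65459) = 27554704214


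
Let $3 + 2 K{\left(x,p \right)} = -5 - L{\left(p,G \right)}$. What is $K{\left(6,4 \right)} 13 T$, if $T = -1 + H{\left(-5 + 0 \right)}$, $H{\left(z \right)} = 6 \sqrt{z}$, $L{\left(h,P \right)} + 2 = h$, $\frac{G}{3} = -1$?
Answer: $65 - 390 i \sqrt{5} \approx 65.0 - 872.07 i$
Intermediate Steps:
$G = -3$ ($G = 3 \left(-1\right) = -3$)
$L{\left(h,P \right)} = -2 + h$
$K{\left(x,p \right)} = -3 - \frac{p}{2}$ ($K{\left(x,p \right)} = - \frac{3}{2} + \frac{-5 - \left(-2 + p\right)}{2} = - \frac{3}{2} + \frac{-3 - p}{2} = - \frac{3}{2} - \left(\frac{3}{2} + \frac{p}{2}\right) = -3 - \frac{p}{2}$)
$T = -1 + 6 i \sqrt{5}$ ($T = -1 + 6 \sqrt{-5 + 0} = -1 + 6 \sqrt{-5} = -1 + 6 i \sqrt{5} \approx -1.0 + 13.416 i$)
$K{\left(6,4 \right)} 13 T = \left(-3 - 2\right) 13 \left(-1 + 6 i \sqrt{5}\right) = \left(-5\right) 13 \left(-1 + 6 i \sqrt{5}\right) = - 65 \left(-1 + 6 i \sqrt{5}\right) = 65 - 390 i \sqrt{5}$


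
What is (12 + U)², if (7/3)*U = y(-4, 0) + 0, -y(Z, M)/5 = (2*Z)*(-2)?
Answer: 24336/49 ≈ 496.65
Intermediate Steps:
y(Z, M) = 20*Z (y(Z, M) = -5*2*Z*(-2) = -(-20)*Z = 20*Z)
U = -240/7 (U = 3*(20*(-4) + 0)/7 = 3*(-80 + 0)/7 = (3/7)*(-80) = -240/7 ≈ -34.286)
(12 + U)² = (12 - 240/7)² = (-156/7)² = 24336/49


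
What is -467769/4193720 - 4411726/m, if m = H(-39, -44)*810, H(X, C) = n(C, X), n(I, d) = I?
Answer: 42011073349/339691320 ≈ 123.67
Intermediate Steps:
H(X, C) = C
m = -35640 (m = -44*810 = -35640)
-467769/4193720 - 4411726/m = -467769/4193720 - 4411726/(-35640) = -467769*1/4193720 - 4411726*(-1/35640) = -467769/4193720 + 200533/1620 = 42011073349/339691320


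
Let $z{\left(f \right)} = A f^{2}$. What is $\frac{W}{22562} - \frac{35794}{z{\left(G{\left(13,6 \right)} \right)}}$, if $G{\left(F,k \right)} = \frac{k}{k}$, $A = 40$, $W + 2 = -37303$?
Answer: $- \frac{202269107}{225620} \approx -896.5$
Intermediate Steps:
$W = -37305$ ($W = -2 - 37303 = -37305$)
$G{\left(F,k \right)} = 1$
$z{\left(f \right)} = 40 f^{2}$
$\frac{W}{22562} - \frac{35794}{z{\left(G{\left(13,6 \right)} \right)}} = - \frac{37305}{22562} - \frac{35794}{40 \cdot 1^{2}} = \left(-37305\right) \frac{1}{22562} - \frac{35794}{40 \cdot 1} = - \frac{37305}{22562} - \frac{35794}{40} = - \frac{37305}{22562} - \frac{17897}{20} = - \frac{202269107}{225620}$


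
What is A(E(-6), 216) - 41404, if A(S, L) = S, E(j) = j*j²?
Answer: -41620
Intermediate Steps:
E(j) = j³
A(E(-6), 216) - 41404 = (-6)³ - 41404 = -216 - 41404 = -41620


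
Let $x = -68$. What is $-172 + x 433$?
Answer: $-29616$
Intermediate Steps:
$-172 + x 433 = -172 - 29444 = -29616$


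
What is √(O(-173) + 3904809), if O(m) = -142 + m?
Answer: √3904494 ≈ 1976.0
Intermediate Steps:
√(O(-173) + 3904809) = √((-142 - 173) + 3904809) = √(-315 + 3904809) = √3904494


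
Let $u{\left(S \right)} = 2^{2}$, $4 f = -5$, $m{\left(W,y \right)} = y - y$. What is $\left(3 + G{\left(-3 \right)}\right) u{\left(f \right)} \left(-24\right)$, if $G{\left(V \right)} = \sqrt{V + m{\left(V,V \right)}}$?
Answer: $-288 - 96 i \sqrt{3} \approx -288.0 - 166.28 i$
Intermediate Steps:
$m{\left(W,y \right)} = 0$
$G{\left(V \right)} = \sqrt{V}$ ($G{\left(V \right)} = \sqrt{V + 0} = \sqrt{V}$)
$f = - \frac{5}{4}$ ($f = \frac{1}{4} \left(-5\right) = - \frac{5}{4} \approx -1.25$)
$u{\left(S \right)} = 4$
$\left(3 + G{\left(-3 \right)}\right) u{\left(f \right)} \left(-24\right) = \left(3 + \sqrt{-3}\right) 4 \left(-24\right) = \left(3 + i \sqrt{3}\right) 4 \left(-24\right) = \left(12 + 4 i \sqrt{3}\right) \left(-24\right) = -288 - 96 i \sqrt{3}$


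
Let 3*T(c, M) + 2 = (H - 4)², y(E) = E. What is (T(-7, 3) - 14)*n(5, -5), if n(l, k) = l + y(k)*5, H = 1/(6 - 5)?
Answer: 700/3 ≈ 233.33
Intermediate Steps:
H = 1 (H = 1/1 = 1)
T(c, M) = 7/3 (T(c, M) = -⅔ + (1 - 4)²/3 = -⅔ + (⅓)*(-3)² = -⅔ + (⅓)*9 = -⅔ + 3 = 7/3)
n(l, k) = l + 5*k (n(l, k) = l + k*5 = l + 5*k)
(T(-7, 3) - 14)*n(5, -5) = (7/3 - 14)*(5 + 5*(-5)) = -35*(5 - 25)/3 = -35/3*(-20) = 700/3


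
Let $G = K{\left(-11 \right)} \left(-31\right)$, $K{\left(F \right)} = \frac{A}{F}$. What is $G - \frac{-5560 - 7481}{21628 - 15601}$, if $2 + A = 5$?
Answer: $\frac{33522}{3157} \approx 10.618$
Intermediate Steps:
$A = 3$ ($A = -2 + 5 = 3$)
$K{\left(F \right)} = \frac{3}{F}$
$G = \frac{93}{11}$ ($G = \frac{3}{-11} \left(-31\right) = 3 \left(- \frac{1}{11}\right) \left(-31\right) = \left(- \frac{3}{11}\right) \left(-31\right) = \frac{93}{11} \approx 8.4545$)
$G - \frac{-5560 - 7481}{21628 - 15601} = \frac{93}{11} - \frac{-5560 - 7481}{21628 - 15601} = \frac{93}{11} - - \frac{13041}{6027} = \frac{93}{11} - \left(-13041\right) \frac{1}{6027} = \frac{93}{11} - - \frac{621}{287} = \frac{93}{11} + \frac{621}{287} = \frac{33522}{3157}$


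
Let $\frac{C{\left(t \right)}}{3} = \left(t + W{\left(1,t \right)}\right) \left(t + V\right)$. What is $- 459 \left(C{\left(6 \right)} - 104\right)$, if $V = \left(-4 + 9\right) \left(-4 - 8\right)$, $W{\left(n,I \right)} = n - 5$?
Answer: $196452$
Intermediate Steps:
$W{\left(n,I \right)} = -5 + n$
$V = -60$ ($V = 5 \left(-12\right) = -60$)
$C{\left(t \right)} = 3 \left(-60 + t\right) \left(-4 + t\right)$ ($C{\left(t \right)} = 3 \left(t + \left(-5 + 1\right)\right) \left(t - 60\right) = 3 \left(t - 4\right) \left(-60 + t\right) = 3 \left(-4 + t\right) \left(-60 + t\right) = 3 \left(-60 + t\right) \left(-4 + t\right)$)
$- 459 \left(C{\left(6 \right)} - 104\right) = - 459 \left(\left(720 - 1152 + 3 \cdot 6^{2}\right) - 104\right) = - 459 \left(\left(720 - 1152 + 3 \cdot 36\right) - 104\right) = - 459 \left(\left(720 - 1152 + 108\right) - 104\right) = - 459 \left(-324 - 104\right) = \left(-459\right) \left(-428\right) = 196452$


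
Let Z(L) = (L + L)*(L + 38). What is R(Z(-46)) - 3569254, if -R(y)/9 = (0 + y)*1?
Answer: -3575878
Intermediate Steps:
Z(L) = 2*L*(38 + L) (Z(L) = (2*L)*(38 + L) = 2*L*(38 + L))
R(y) = -9*y (R(y) = -9*(0 + y) = -9*y)
R(Z(-46)) - 3569254 = -18*(-46)*(38 - 46) - 3569254 = -18*(-46)*(-8) - 3569254 = -9*736 - 3569254 = -6624 - 3569254 = -3575878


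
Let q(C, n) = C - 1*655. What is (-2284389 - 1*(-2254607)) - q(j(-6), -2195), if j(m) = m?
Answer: -29121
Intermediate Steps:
q(C, n) = -655 + C (q(C, n) = C - 655 = -655 + C)
(-2284389 - 1*(-2254607)) - q(j(-6), -2195) = (-2284389 - 1*(-2254607)) - (-655 - 6) = (-2284389 + 2254607) - 1*(-661) = -29782 + 661 = -29121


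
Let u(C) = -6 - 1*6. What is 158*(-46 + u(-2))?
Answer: -9164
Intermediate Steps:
u(C) = -12 (u(C) = -6 - 6 = -12)
158*(-46 + u(-2)) = 158*(-46 - 12) = 158*(-58) = -9164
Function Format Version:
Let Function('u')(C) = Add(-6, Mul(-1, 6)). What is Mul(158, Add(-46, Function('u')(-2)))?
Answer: -9164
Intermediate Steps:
Function('u')(C) = -12 (Function('u')(C) = Add(-6, -6) = -12)
Mul(158, Add(-46, Function('u')(-2))) = Mul(158, Add(-46, -12)) = Mul(158, -58) = -9164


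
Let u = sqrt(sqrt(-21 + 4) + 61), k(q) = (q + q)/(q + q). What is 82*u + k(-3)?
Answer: 1 + 82*sqrt(61 + I*sqrt(17)) ≈ 641.81 + 21.632*I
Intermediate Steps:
k(q) = 1 (k(q) = (2*q)/((2*q)) = (2*q)*(1/(2*q)) = 1)
u = sqrt(61 + I*sqrt(17)) (u = sqrt(sqrt(-17) + 61) = sqrt(I*sqrt(17) + 61) = sqrt(61 + I*sqrt(17)) ≈ 7.8147 + 0.2638*I)
82*u + k(-3) = 82*sqrt(61 + I*sqrt(17)) + 1 = 1 + 82*sqrt(61 + I*sqrt(17))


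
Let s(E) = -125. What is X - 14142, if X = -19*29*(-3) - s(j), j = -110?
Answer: -12364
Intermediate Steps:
X = 1778 (X = -19*29*(-3) - 1*(-125) = -551*(-3) + 125 = 1653 + 125 = 1778)
X - 14142 = 1778 - 14142 = -12364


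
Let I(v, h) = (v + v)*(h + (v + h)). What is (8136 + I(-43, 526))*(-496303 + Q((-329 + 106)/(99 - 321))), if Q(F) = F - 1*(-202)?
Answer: 4330366570481/111 ≈ 3.9012e+10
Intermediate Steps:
I(v, h) = 2*v*(v + 2*h) (I(v, h) = (2*v)*(h + (h + v)) = (2*v)*(v + 2*h) = 2*v*(v + 2*h))
Q(F) = 202 + F (Q(F) = F + 202 = 202 + F)
(8136 + I(-43, 526))*(-496303 + Q((-329 + 106)/(99 - 321))) = (8136 + 2*(-43)*(-43 + 2*526))*(-496303 + (202 + (-329 + 106)/(99 - 321))) = (8136 + 2*(-43)*(-43 + 1052))*(-496303 + (202 - 223/(-222))) = (8136 + 2*(-43)*1009)*(-496303 + (202 - 223*(-1/222))) = (8136 - 86774)*(-496303 + (202 + 223/222)) = -78638*(-496303 + 45067/222) = -78638*(-110134199/222) = 4330366570481/111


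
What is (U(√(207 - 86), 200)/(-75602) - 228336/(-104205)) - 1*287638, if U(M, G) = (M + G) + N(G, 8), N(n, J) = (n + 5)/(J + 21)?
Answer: -10952456736188392/38077514315 ≈ -2.8764e+5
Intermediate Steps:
N(n, J) = (5 + n)/(21 + J)
U(M, G) = 5/29 + M + 30*G/29 (U(M, G) = (M + G) + (5 + G)/(21 + 8) = (G + M) + (5 + G)/29 = (G + M) + (5/29 + G/29) = 5/29 + M + 30*G/29)
(U(√(207 - 86), 200)/(-75602) - 228336/(-104205)) - 1*287638 = ((5/29 + √(207 - 86) + (30/29)*200)/(-75602) - 228336/(-104205)) - 1*287638 = ((5/29 + √121 + 6000/29)*(-1/75602) - 228336*(-1/104205)) - 287638 = ((5/29 + 11 + 6000/29)*(-1/75602) + 76112/34735) - 287638 = ((6324/29)*(-1/75602) + 76112/34735) - 287638 = (-3162/1096229 + 76112/34735) - 287638 = 83326349578/38077514315 - 287638 = -10952456736188392/38077514315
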